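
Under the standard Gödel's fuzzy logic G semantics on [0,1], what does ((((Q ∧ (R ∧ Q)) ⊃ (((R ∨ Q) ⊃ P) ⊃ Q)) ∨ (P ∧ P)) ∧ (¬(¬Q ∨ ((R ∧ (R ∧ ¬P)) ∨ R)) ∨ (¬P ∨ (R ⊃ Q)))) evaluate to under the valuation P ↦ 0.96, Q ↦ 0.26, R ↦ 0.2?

(R ∧ Q) = min(0.2, 0.26) = 0.2
(Q ∧ (R ∧ Q)) = min(0.26, 0.2) = 0.2
(R ∨ Q) = max(0.2, 0.26) = 0.26
((R ∨ Q) ⊃ P): 0.26 ≤ 0.96, so result = 1
(((R ∨ Q) ⊃ P) ⊃ Q): 1 > 0.26, so result = 0.26
((Q ∧ (R ∧ Q)) ⊃ (((R ∨ Q) ⊃ P) ⊃ Q)): 0.2 ≤ 0.26, so result = 1
(P ∧ P) = min(0.96, 0.96) = 0.96
(((Q ∧ (R ∧ Q)) ⊃ (((R ∨ Q) ⊃ P) ⊃ Q)) ∨ (P ∧ P)) = max(1, 0.96) = 1
¬Q: Gödel ¬ of 0.26 = 0 (operand ≠ 0)
¬P: Gödel ¬ of 0.96 = 0 (operand ≠ 0)
(R ∧ ¬P) = min(0.2, 0) = 0
(R ∧ (R ∧ ¬P)) = min(0.2, 0) = 0
((R ∧ (R ∧ ¬P)) ∨ R) = max(0, 0.2) = 0.2
(¬Q ∨ ((R ∧ (R ∧ ¬P)) ∨ R)) = max(0, 0.2) = 0.2
¬(¬Q ∨ ((R ∧ (R ∧ ¬P)) ∨ R)): Gödel ¬ of 0.2 = 0 (operand ≠ 0)
¬P: Gödel ¬ of 0.96 = 0 (operand ≠ 0)
(R ⊃ Q): 0.2 ≤ 0.26, so result = 1
(¬P ∨ (R ⊃ Q)) = max(0, 1) = 1
(¬(¬Q ∨ ((R ∧ (R ∧ ¬P)) ∨ R)) ∨ (¬P ∨ (R ⊃ Q))) = max(0, 1) = 1
((((Q ∧ (R ∧ Q)) ⊃ (((R ∨ Q) ⊃ P) ⊃ Q)) ∨ (P ∧ P)) ∧ (¬(¬Q ∨ ((R ∧ (R ∧ ¬P)) ∨ R)) ∨ (¬P ∨ (R ⊃ Q)))) = min(1, 1) = 1

1.00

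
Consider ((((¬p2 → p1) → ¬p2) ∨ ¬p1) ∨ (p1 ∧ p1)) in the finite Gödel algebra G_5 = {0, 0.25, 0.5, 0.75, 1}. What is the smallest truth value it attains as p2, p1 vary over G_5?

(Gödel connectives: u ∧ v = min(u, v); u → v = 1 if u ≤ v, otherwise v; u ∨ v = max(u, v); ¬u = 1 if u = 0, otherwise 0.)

0.25

The minimum is attained at p2 = 0.25, p1 = 0.25:
  ¬p2: Gödel ¬ of 0.25 = 0 (operand ≠ 0)
  (¬p2 → p1): 0 ≤ 0.25, so result = 1
  ¬p2: Gödel ¬ of 0.25 = 0 (operand ≠ 0)
  ((¬p2 → p1) → ¬p2): 1 > 0, so result = 0
  ¬p1: Gödel ¬ of 0.25 = 0 (operand ≠ 0)
  (((¬p2 → p1) → ¬p2) ∨ ¬p1) = max(0, 0) = 0
  (p1 ∧ p1) = min(0.25, 0.25) = 0.25
  ((((¬p2 → p1) → ¬p2) ∨ ¬p1) ∨ (p1 ∧ p1)) = max(0, 0.25) = 0.25
Checking all 25 assignments confirms none give a value below 0.25.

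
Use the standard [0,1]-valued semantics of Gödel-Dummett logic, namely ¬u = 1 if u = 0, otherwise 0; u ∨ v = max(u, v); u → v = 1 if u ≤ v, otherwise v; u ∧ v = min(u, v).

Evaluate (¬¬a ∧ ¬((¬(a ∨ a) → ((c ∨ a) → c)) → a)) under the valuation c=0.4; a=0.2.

0.00

¬a: Gödel ¬ of 0.2 = 0 (operand ≠ 0)
¬¬a: Gödel ¬ of 0 = 1 (operand is 0)
(a ∨ a) = max(0.2, 0.2) = 0.2
¬(a ∨ a): Gödel ¬ of 0.2 = 0 (operand ≠ 0)
(c ∨ a) = max(0.4, 0.2) = 0.4
((c ∨ a) → c): 0.4 ≤ 0.4, so result = 1
(¬(a ∨ a) → ((c ∨ a) → c)): 0 ≤ 1, so result = 1
((¬(a ∨ a) → ((c ∨ a) → c)) → a): 1 > 0.2, so result = 0.2
¬((¬(a ∨ a) → ((c ∨ a) → c)) → a): Gödel ¬ of 0.2 = 0 (operand ≠ 0)
(¬¬a ∧ ¬((¬(a ∨ a) → ((c ∨ a) → c)) → a)) = min(1, 0) = 0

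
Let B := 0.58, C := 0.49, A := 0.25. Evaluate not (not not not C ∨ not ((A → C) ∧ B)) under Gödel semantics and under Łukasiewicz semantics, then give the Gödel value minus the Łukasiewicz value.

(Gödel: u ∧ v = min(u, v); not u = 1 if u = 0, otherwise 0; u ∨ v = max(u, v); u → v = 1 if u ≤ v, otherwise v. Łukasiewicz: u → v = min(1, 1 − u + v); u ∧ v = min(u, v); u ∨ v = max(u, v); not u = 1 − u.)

Gödel evaluation:
  not C: Gödel ¬ of 0.49 = 0 (operand ≠ 0)
  not not C: Gödel ¬ of 0 = 1 (operand is 0)
  not not not C: Gödel ¬ of 1 = 0 (operand ≠ 0)
  (A → C): 0.25 ≤ 0.49, so result = 1
  ((A → C) ∧ B) = min(1, 0.58) = 0.58
  not ((A → C) ∧ B): Gödel ¬ of 0.58 = 0 (operand ≠ 0)
  (not not not C ∨ not ((A → C) ∧ B)) = max(0, 0) = 0
  not (not not not C ∨ not ((A → C) ∧ B)): Gödel ¬ of 0 = 1 (operand is 0)
  Gödel value = 1
Łukasiewicz evaluation:
  not C: Łukasiewicz ¬ gives 1 − 0.49 = 0.51
  not not C: Łukasiewicz ¬ gives 1 − 0.51 = 0.49
  not not not C: Łukasiewicz ¬ gives 1 − 0.49 = 0.51
  (A → C): min(1, 1 − 0.25 + 0.49) = 1
  ((A → C) ∧ B) = min(1, 0.58) = 0.58
  not ((A → C) ∧ B): Łukasiewicz ¬ gives 1 − 0.58 = 0.42
  (not not not C ∨ not ((A → C) ∧ B)) = max(0.51, 0.42) = 0.51
  not (not not not C ∨ not ((A → C) ∧ B)): Łukasiewicz ¬ gives 1 − 0.51 = 0.49
  Łukasiewicz value = 0.49
Difference: 1 − 0.49 = 0.51

0.51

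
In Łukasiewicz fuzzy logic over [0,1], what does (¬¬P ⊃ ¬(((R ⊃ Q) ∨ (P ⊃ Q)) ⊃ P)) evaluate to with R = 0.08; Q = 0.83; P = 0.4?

¬P: Łukasiewicz ¬ gives 1 − 0.4 = 0.6
¬¬P: Łukasiewicz ¬ gives 1 − 0.6 = 0.4
(R ⊃ Q): min(1, 1 − 0.08 + 0.83) = 1
(P ⊃ Q): min(1, 1 − 0.4 + 0.83) = 1
((R ⊃ Q) ∨ (P ⊃ Q)) = max(1, 1) = 1
(((R ⊃ Q) ∨ (P ⊃ Q)) ⊃ P): min(1, 1 − 1 + 0.4) = 0.4
¬(((R ⊃ Q) ∨ (P ⊃ Q)) ⊃ P): Łukasiewicz ¬ gives 1 − 0.4 = 0.6
(¬¬P ⊃ ¬(((R ⊃ Q) ∨ (P ⊃ Q)) ⊃ P)): min(1, 1 − 0.4 + 0.6) = 1

1.00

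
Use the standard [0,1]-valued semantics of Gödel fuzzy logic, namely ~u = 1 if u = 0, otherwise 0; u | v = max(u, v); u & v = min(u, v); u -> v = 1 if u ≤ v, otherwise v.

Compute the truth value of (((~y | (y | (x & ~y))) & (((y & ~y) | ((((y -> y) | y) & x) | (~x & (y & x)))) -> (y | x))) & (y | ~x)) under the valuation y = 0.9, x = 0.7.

~y: Gödel ¬ of 0.9 = 0 (operand ≠ 0)
~y: Gödel ¬ of 0.9 = 0 (operand ≠ 0)
(x & ~y) = min(0.7, 0) = 0
(y | (x & ~y)) = max(0.9, 0) = 0.9
(~y | (y | (x & ~y))) = max(0, 0.9) = 0.9
~y: Gödel ¬ of 0.9 = 0 (operand ≠ 0)
(y & ~y) = min(0.9, 0) = 0
(y -> y): 0.9 ≤ 0.9, so result = 1
((y -> y) | y) = max(1, 0.9) = 1
(((y -> y) | y) & x) = min(1, 0.7) = 0.7
~x: Gödel ¬ of 0.7 = 0 (operand ≠ 0)
(y & x) = min(0.9, 0.7) = 0.7
(~x & (y & x)) = min(0, 0.7) = 0
((((y -> y) | y) & x) | (~x & (y & x))) = max(0.7, 0) = 0.7
((y & ~y) | ((((y -> y) | y) & x) | (~x & (y & x)))) = max(0, 0.7) = 0.7
(y | x) = max(0.9, 0.7) = 0.9
(((y & ~y) | ((((y -> y) | y) & x) | (~x & (y & x)))) -> (y | x)): 0.7 ≤ 0.9, so result = 1
((~y | (y | (x & ~y))) & (((y & ~y) | ((((y -> y) | y) & x) | (~x & (y & x)))) -> (y | x))) = min(0.9, 1) = 0.9
~x: Gödel ¬ of 0.7 = 0 (operand ≠ 0)
(y | ~x) = max(0.9, 0) = 0.9
(((~y | (y | (x & ~y))) & (((y & ~y) | ((((y -> y) | y) & x) | (~x & (y & x)))) -> (y | x))) & (y | ~x)) = min(0.9, 0.9) = 0.9

0.90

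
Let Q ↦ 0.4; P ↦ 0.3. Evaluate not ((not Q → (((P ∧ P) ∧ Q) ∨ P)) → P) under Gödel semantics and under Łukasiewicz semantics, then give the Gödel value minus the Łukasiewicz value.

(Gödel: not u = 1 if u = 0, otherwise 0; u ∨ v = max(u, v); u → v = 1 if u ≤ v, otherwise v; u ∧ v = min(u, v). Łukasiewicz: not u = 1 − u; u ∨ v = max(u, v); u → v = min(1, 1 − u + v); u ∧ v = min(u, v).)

-0.40

Gödel evaluation:
  not Q: Gödel ¬ of 0.4 = 0 (operand ≠ 0)
  (P ∧ P) = min(0.3, 0.3) = 0.3
  ((P ∧ P) ∧ Q) = min(0.3, 0.4) = 0.3
  (((P ∧ P) ∧ Q) ∨ P) = max(0.3, 0.3) = 0.3
  (not Q → (((P ∧ P) ∧ Q) ∨ P)): 0 ≤ 0.3, so result = 1
  ((not Q → (((P ∧ P) ∧ Q) ∨ P)) → P): 1 > 0.3, so result = 0.3
  not ((not Q → (((P ∧ P) ∧ Q) ∨ P)) → P): Gödel ¬ of 0.3 = 0 (operand ≠ 0)
  Gödel value = 0
Łukasiewicz evaluation:
  not Q: Łukasiewicz ¬ gives 1 − 0.4 = 0.6
  (P ∧ P) = min(0.3, 0.3) = 0.3
  ((P ∧ P) ∧ Q) = min(0.3, 0.4) = 0.3
  (((P ∧ P) ∧ Q) ∨ P) = max(0.3, 0.3) = 0.3
  (not Q → (((P ∧ P) ∧ Q) ∨ P)): min(1, 1 − 0.6 + 0.3) = 0.7
  ((not Q → (((P ∧ P) ∧ Q) ∨ P)) → P): min(1, 1 − 0.7 + 0.3) = 0.6
  not ((not Q → (((P ∧ P) ∧ Q) ∨ P)) → P): Łukasiewicz ¬ gives 1 − 0.6 = 0.4
  Łukasiewicz value = 0.4
Difference: 0 − 0.4 = -0.40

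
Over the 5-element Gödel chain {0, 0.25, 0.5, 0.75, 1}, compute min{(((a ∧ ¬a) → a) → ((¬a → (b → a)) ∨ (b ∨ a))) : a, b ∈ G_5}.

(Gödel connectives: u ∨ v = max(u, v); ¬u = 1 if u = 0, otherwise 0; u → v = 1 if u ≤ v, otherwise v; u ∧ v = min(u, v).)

0.25

The minimum is attained at a = 0, b = 0.25:
  ¬a: Gödel ¬ of 0 = 1 (operand is 0)
  (a ∧ ¬a) = min(0, 1) = 0
  ((a ∧ ¬a) → a): 0 ≤ 0, so result = 1
  ¬a: Gödel ¬ of 0 = 1 (operand is 0)
  (b → a): 0.25 > 0, so result = 0
  (¬a → (b → a)): 1 > 0, so result = 0
  (b ∨ a) = max(0.25, 0) = 0.25
  ((¬a → (b → a)) ∨ (b ∨ a)) = max(0, 0.25) = 0.25
  (((a ∧ ¬a) → a) → ((¬a → (b → a)) ∨ (b ∨ a))): 1 > 0.25, so result = 0.25
Checking all 25 assignments confirms none give a value below 0.25.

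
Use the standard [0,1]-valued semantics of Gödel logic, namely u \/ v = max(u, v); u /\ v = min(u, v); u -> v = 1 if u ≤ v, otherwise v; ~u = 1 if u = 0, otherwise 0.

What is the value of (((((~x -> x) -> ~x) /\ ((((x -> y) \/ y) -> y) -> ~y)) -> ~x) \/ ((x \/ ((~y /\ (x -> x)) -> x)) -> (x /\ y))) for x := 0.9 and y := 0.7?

1.00

~x: Gödel ¬ of 0.9 = 0 (operand ≠ 0)
(~x -> x): 0 ≤ 0.9, so result = 1
~x: Gödel ¬ of 0.9 = 0 (operand ≠ 0)
((~x -> x) -> ~x): 1 > 0, so result = 0
(x -> y): 0.9 > 0.7, so result = 0.7
((x -> y) \/ y) = max(0.7, 0.7) = 0.7
(((x -> y) \/ y) -> y): 0.7 ≤ 0.7, so result = 1
~y: Gödel ¬ of 0.7 = 0 (operand ≠ 0)
((((x -> y) \/ y) -> y) -> ~y): 1 > 0, so result = 0
(((~x -> x) -> ~x) /\ ((((x -> y) \/ y) -> y) -> ~y)) = min(0, 0) = 0
~x: Gödel ¬ of 0.9 = 0 (operand ≠ 0)
((((~x -> x) -> ~x) /\ ((((x -> y) \/ y) -> y) -> ~y)) -> ~x): 0 ≤ 0, so result = 1
~y: Gödel ¬ of 0.7 = 0 (operand ≠ 0)
(x -> x): 0.9 ≤ 0.9, so result = 1
(~y /\ (x -> x)) = min(0, 1) = 0
((~y /\ (x -> x)) -> x): 0 ≤ 0.9, so result = 1
(x \/ ((~y /\ (x -> x)) -> x)) = max(0.9, 1) = 1
(x /\ y) = min(0.9, 0.7) = 0.7
((x \/ ((~y /\ (x -> x)) -> x)) -> (x /\ y)): 1 > 0.7, so result = 0.7
(((((~x -> x) -> ~x) /\ ((((x -> y) \/ y) -> y) -> ~y)) -> ~x) \/ ((x \/ ((~y /\ (x -> x)) -> x)) -> (x /\ y))) = max(1, 0.7) = 1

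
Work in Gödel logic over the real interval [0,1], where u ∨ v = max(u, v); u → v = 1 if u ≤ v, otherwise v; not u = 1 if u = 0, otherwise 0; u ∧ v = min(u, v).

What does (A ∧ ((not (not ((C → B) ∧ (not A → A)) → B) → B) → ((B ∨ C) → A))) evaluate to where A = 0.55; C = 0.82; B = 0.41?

(C → B): 0.82 > 0.41, so result = 0.41
not A: Gödel ¬ of 0.55 = 0 (operand ≠ 0)
(not A → A): 0 ≤ 0.55, so result = 1
((C → B) ∧ (not A → A)) = min(0.41, 1) = 0.41
not ((C → B) ∧ (not A → A)): Gödel ¬ of 0.41 = 0 (operand ≠ 0)
(not ((C → B) ∧ (not A → A)) → B): 0 ≤ 0.41, so result = 1
not (not ((C → B) ∧ (not A → A)) → B): Gödel ¬ of 1 = 0 (operand ≠ 0)
(not (not ((C → B) ∧ (not A → A)) → B) → B): 0 ≤ 0.41, so result = 1
(B ∨ C) = max(0.41, 0.82) = 0.82
((B ∨ C) → A): 0.82 > 0.55, so result = 0.55
((not (not ((C → B) ∧ (not A → A)) → B) → B) → ((B ∨ C) → A)): 1 > 0.55, so result = 0.55
(A ∧ ((not (not ((C → B) ∧ (not A → A)) → B) → B) → ((B ∨ C) → A))) = min(0.55, 0.55) = 0.55

0.55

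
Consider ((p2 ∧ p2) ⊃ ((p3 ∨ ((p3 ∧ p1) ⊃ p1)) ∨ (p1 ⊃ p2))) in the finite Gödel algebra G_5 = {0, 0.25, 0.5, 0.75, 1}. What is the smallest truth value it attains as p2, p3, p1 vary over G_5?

1.00

Every assignment gives 1. For instance at p2 = 0, p3 = 0, p1 = 0:
  (p2 ∧ p2) = min(0, 0) = 0
  (p3 ∧ p1) = min(0, 0) = 0
  ((p3 ∧ p1) ⊃ p1): 0 ≤ 0, so result = 1
  (p3 ∨ ((p3 ∧ p1) ⊃ p1)) = max(0, 1) = 1
  (p1 ⊃ p2): 0 ≤ 0, so result = 1
  ((p3 ∨ ((p3 ∧ p1) ⊃ p1)) ∨ (p1 ⊃ p2)) = max(1, 1) = 1
  ((p2 ∧ p2) ⊃ ((p3 ∨ ((p3 ∧ p1) ⊃ p1)) ∨ (p1 ⊃ p2))): 0 ≤ 1, so result = 1
All 125 assignments give value 1 — the formula is a G_5-tautology.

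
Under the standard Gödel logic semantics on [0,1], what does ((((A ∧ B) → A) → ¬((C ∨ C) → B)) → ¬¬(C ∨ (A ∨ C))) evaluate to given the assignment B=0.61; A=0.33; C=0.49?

1.00

(A ∧ B) = min(0.33, 0.61) = 0.33
((A ∧ B) → A): 0.33 ≤ 0.33, so result = 1
(C ∨ C) = max(0.49, 0.49) = 0.49
((C ∨ C) → B): 0.49 ≤ 0.61, so result = 1
¬((C ∨ C) → B): Gödel ¬ of 1 = 0 (operand ≠ 0)
(((A ∧ B) → A) → ¬((C ∨ C) → B)): 1 > 0, so result = 0
(A ∨ C) = max(0.33, 0.49) = 0.49
(C ∨ (A ∨ C)) = max(0.49, 0.49) = 0.49
¬(C ∨ (A ∨ C)): Gödel ¬ of 0.49 = 0 (operand ≠ 0)
¬¬(C ∨ (A ∨ C)): Gödel ¬ of 0 = 1 (operand is 0)
((((A ∧ B) → A) → ¬((C ∨ C) → B)) → ¬¬(C ∨ (A ∨ C))): 0 ≤ 1, so result = 1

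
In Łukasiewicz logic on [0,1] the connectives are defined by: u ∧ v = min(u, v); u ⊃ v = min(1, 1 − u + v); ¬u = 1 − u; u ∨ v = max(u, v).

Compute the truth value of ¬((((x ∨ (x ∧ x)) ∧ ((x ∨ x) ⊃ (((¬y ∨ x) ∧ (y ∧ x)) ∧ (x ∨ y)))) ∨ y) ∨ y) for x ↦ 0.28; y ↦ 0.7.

(x ∧ x) = min(0.28, 0.28) = 0.28
(x ∨ (x ∧ x)) = max(0.28, 0.28) = 0.28
(x ∨ x) = max(0.28, 0.28) = 0.28
¬y: Łukasiewicz ¬ gives 1 − 0.7 = 0.3
(¬y ∨ x) = max(0.3, 0.28) = 0.3
(y ∧ x) = min(0.7, 0.28) = 0.28
((¬y ∨ x) ∧ (y ∧ x)) = min(0.3, 0.28) = 0.28
(x ∨ y) = max(0.28, 0.7) = 0.7
(((¬y ∨ x) ∧ (y ∧ x)) ∧ (x ∨ y)) = min(0.28, 0.7) = 0.28
((x ∨ x) ⊃ (((¬y ∨ x) ∧ (y ∧ x)) ∧ (x ∨ y))): min(1, 1 − 0.28 + 0.28) = 1
((x ∨ (x ∧ x)) ∧ ((x ∨ x) ⊃ (((¬y ∨ x) ∧ (y ∧ x)) ∧ (x ∨ y)))) = min(0.28, 1) = 0.28
(((x ∨ (x ∧ x)) ∧ ((x ∨ x) ⊃ (((¬y ∨ x) ∧ (y ∧ x)) ∧ (x ∨ y)))) ∨ y) = max(0.28, 0.7) = 0.7
((((x ∨ (x ∧ x)) ∧ ((x ∨ x) ⊃ (((¬y ∨ x) ∧ (y ∧ x)) ∧ (x ∨ y)))) ∨ y) ∨ y) = max(0.7, 0.7) = 0.7
¬((((x ∨ (x ∧ x)) ∧ ((x ∨ x) ⊃ (((¬y ∨ x) ∧ (y ∧ x)) ∧ (x ∨ y)))) ∨ y) ∨ y): Łukasiewicz ¬ gives 1 − 0.7 = 0.3

0.30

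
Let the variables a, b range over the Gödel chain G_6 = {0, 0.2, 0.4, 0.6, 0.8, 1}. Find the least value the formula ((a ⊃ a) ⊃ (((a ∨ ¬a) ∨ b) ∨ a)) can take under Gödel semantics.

The minimum is attained at a = 0.2, b = 0:
  (a ⊃ a): 0.2 ≤ 0.2, so result = 1
  ¬a: Gödel ¬ of 0.2 = 0 (operand ≠ 0)
  (a ∨ ¬a) = max(0.2, 0) = 0.2
  ((a ∨ ¬a) ∨ b) = max(0.2, 0) = 0.2
  (((a ∨ ¬a) ∨ b) ∨ a) = max(0.2, 0.2) = 0.2
  ((a ⊃ a) ⊃ (((a ∨ ¬a) ∨ b) ∨ a)): 1 > 0.2, so result = 0.2
Checking all 36 assignments confirms none give a value below 0.20.

0.20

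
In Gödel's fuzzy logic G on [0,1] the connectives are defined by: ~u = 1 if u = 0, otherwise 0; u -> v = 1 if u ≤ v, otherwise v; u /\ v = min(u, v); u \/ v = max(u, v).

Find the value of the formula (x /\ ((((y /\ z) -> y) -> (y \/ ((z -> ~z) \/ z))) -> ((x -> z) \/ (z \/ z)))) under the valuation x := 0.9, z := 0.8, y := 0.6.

(y /\ z) = min(0.6, 0.8) = 0.6
((y /\ z) -> y): 0.6 ≤ 0.6, so result = 1
~z: Gödel ¬ of 0.8 = 0 (operand ≠ 0)
(z -> ~z): 0.8 > 0, so result = 0
((z -> ~z) \/ z) = max(0, 0.8) = 0.8
(y \/ ((z -> ~z) \/ z)) = max(0.6, 0.8) = 0.8
(((y /\ z) -> y) -> (y \/ ((z -> ~z) \/ z))): 1 > 0.8, so result = 0.8
(x -> z): 0.9 > 0.8, so result = 0.8
(z \/ z) = max(0.8, 0.8) = 0.8
((x -> z) \/ (z \/ z)) = max(0.8, 0.8) = 0.8
((((y /\ z) -> y) -> (y \/ ((z -> ~z) \/ z))) -> ((x -> z) \/ (z \/ z))): 0.8 ≤ 0.8, so result = 1
(x /\ ((((y /\ z) -> y) -> (y \/ ((z -> ~z) \/ z))) -> ((x -> z) \/ (z \/ z)))) = min(0.9, 1) = 0.9

0.90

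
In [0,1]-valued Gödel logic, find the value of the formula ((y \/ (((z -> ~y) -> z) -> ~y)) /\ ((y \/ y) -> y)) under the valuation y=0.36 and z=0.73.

~y: Gödel ¬ of 0.36 = 0 (operand ≠ 0)
(z -> ~y): 0.73 > 0, so result = 0
((z -> ~y) -> z): 0 ≤ 0.73, so result = 1
~y: Gödel ¬ of 0.36 = 0 (operand ≠ 0)
(((z -> ~y) -> z) -> ~y): 1 > 0, so result = 0
(y \/ (((z -> ~y) -> z) -> ~y)) = max(0.36, 0) = 0.36
(y \/ y) = max(0.36, 0.36) = 0.36
((y \/ y) -> y): 0.36 ≤ 0.36, so result = 1
((y \/ (((z -> ~y) -> z) -> ~y)) /\ ((y \/ y) -> y)) = min(0.36, 1) = 0.36

0.36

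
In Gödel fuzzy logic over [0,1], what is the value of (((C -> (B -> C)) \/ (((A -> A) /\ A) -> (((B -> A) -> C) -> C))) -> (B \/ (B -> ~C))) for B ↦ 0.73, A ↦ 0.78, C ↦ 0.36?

0.73

(B -> C): 0.73 > 0.36, so result = 0.36
(C -> (B -> C)): 0.36 ≤ 0.36, so result = 1
(A -> A): 0.78 ≤ 0.78, so result = 1
((A -> A) /\ A) = min(1, 0.78) = 0.78
(B -> A): 0.73 ≤ 0.78, so result = 1
((B -> A) -> C): 1 > 0.36, so result = 0.36
(((B -> A) -> C) -> C): 0.36 ≤ 0.36, so result = 1
(((A -> A) /\ A) -> (((B -> A) -> C) -> C)): 0.78 ≤ 1, so result = 1
((C -> (B -> C)) \/ (((A -> A) /\ A) -> (((B -> A) -> C) -> C))) = max(1, 1) = 1
~C: Gödel ¬ of 0.36 = 0 (operand ≠ 0)
(B -> ~C): 0.73 > 0, so result = 0
(B \/ (B -> ~C)) = max(0.73, 0) = 0.73
(((C -> (B -> C)) \/ (((A -> A) /\ A) -> (((B -> A) -> C) -> C))) -> (B \/ (B -> ~C))): 1 > 0.73, so result = 0.73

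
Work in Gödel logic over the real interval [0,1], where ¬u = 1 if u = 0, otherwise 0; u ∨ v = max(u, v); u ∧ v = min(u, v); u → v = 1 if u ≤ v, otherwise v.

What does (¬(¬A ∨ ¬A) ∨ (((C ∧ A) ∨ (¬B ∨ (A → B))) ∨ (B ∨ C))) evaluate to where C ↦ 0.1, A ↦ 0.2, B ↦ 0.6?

1.00

¬A: Gödel ¬ of 0.2 = 0 (operand ≠ 0)
¬A: Gödel ¬ of 0.2 = 0 (operand ≠ 0)
(¬A ∨ ¬A) = max(0, 0) = 0
¬(¬A ∨ ¬A): Gödel ¬ of 0 = 1 (operand is 0)
(C ∧ A) = min(0.1, 0.2) = 0.1
¬B: Gödel ¬ of 0.6 = 0 (operand ≠ 0)
(A → B): 0.2 ≤ 0.6, so result = 1
(¬B ∨ (A → B)) = max(0, 1) = 1
((C ∧ A) ∨ (¬B ∨ (A → B))) = max(0.1, 1) = 1
(B ∨ C) = max(0.6, 0.1) = 0.6
(((C ∧ A) ∨ (¬B ∨ (A → B))) ∨ (B ∨ C)) = max(1, 0.6) = 1
(¬(¬A ∨ ¬A) ∨ (((C ∧ A) ∨ (¬B ∨ (A → B))) ∨ (B ∨ C))) = max(1, 1) = 1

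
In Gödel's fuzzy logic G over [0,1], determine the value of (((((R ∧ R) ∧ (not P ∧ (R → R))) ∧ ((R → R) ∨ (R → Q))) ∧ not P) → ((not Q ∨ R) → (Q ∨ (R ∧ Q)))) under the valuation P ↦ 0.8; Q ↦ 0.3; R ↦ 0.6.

(R ∧ R) = min(0.6, 0.6) = 0.6
not P: Gödel ¬ of 0.8 = 0 (operand ≠ 0)
(R → R): 0.6 ≤ 0.6, so result = 1
(not P ∧ (R → R)) = min(0, 1) = 0
((R ∧ R) ∧ (not P ∧ (R → R))) = min(0.6, 0) = 0
(R → R): 0.6 ≤ 0.6, so result = 1
(R → Q): 0.6 > 0.3, so result = 0.3
((R → R) ∨ (R → Q)) = max(1, 0.3) = 1
(((R ∧ R) ∧ (not P ∧ (R → R))) ∧ ((R → R) ∨ (R → Q))) = min(0, 1) = 0
not P: Gödel ¬ of 0.8 = 0 (operand ≠ 0)
((((R ∧ R) ∧ (not P ∧ (R → R))) ∧ ((R → R) ∨ (R → Q))) ∧ not P) = min(0, 0) = 0
not Q: Gödel ¬ of 0.3 = 0 (operand ≠ 0)
(not Q ∨ R) = max(0, 0.6) = 0.6
(R ∧ Q) = min(0.6, 0.3) = 0.3
(Q ∨ (R ∧ Q)) = max(0.3, 0.3) = 0.3
((not Q ∨ R) → (Q ∨ (R ∧ Q))): 0.6 > 0.3, so result = 0.3
(((((R ∧ R) ∧ (not P ∧ (R → R))) ∧ ((R → R) ∨ (R → Q))) ∧ not P) → ((not Q ∨ R) → (Q ∨ (R ∧ Q)))): 0 ≤ 0.3, so result = 1

1.00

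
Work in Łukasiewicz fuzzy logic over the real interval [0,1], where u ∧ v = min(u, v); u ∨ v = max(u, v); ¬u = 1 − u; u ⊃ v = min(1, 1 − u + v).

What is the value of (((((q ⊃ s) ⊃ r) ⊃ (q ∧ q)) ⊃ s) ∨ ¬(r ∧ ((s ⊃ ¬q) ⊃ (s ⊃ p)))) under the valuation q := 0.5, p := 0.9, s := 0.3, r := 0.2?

0.80

(q ⊃ s): min(1, 1 − 0.5 + 0.3) = 0.8
((q ⊃ s) ⊃ r): min(1, 1 − 0.8 + 0.2) = 0.4
(q ∧ q) = min(0.5, 0.5) = 0.5
(((q ⊃ s) ⊃ r) ⊃ (q ∧ q)): min(1, 1 − 0.4 + 0.5) = 1
((((q ⊃ s) ⊃ r) ⊃ (q ∧ q)) ⊃ s): min(1, 1 − 1 + 0.3) = 0.3
¬q: Łukasiewicz ¬ gives 1 − 0.5 = 0.5
(s ⊃ ¬q): min(1, 1 − 0.3 + 0.5) = 1
(s ⊃ p): min(1, 1 − 0.3 + 0.9) = 1
((s ⊃ ¬q) ⊃ (s ⊃ p)): min(1, 1 − 1 + 1) = 1
(r ∧ ((s ⊃ ¬q) ⊃ (s ⊃ p))) = min(0.2, 1) = 0.2
¬(r ∧ ((s ⊃ ¬q) ⊃ (s ⊃ p))): Łukasiewicz ¬ gives 1 − 0.2 = 0.8
(((((q ⊃ s) ⊃ r) ⊃ (q ∧ q)) ⊃ s) ∨ ¬(r ∧ ((s ⊃ ¬q) ⊃ (s ⊃ p)))) = max(0.3, 0.8) = 0.8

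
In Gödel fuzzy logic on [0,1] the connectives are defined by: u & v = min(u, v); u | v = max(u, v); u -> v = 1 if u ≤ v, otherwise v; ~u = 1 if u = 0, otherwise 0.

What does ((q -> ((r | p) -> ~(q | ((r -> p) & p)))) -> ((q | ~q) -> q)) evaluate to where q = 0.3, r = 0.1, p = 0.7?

(r | p) = max(0.1, 0.7) = 0.7
(r -> p): 0.1 ≤ 0.7, so result = 1
((r -> p) & p) = min(1, 0.7) = 0.7
(q | ((r -> p) & p)) = max(0.3, 0.7) = 0.7
~(q | ((r -> p) & p)): Gödel ¬ of 0.7 = 0 (operand ≠ 0)
((r | p) -> ~(q | ((r -> p) & p))): 0.7 > 0, so result = 0
(q -> ((r | p) -> ~(q | ((r -> p) & p)))): 0.3 > 0, so result = 0
~q: Gödel ¬ of 0.3 = 0 (operand ≠ 0)
(q | ~q) = max(0.3, 0) = 0.3
((q | ~q) -> q): 0.3 ≤ 0.3, so result = 1
((q -> ((r | p) -> ~(q | ((r -> p) & p)))) -> ((q | ~q) -> q)): 0 ≤ 1, so result = 1

1.00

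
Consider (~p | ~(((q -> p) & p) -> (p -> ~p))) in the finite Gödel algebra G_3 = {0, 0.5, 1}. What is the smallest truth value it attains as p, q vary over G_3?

Every assignment gives 1. For instance at p = 0, q = 0:
  ~p: Gödel ¬ of 0 = 1 (operand is 0)
  (q -> p): 0 ≤ 0, so result = 1
  ((q -> p) & p) = min(1, 0) = 0
  ~p: Gödel ¬ of 0 = 1 (operand is 0)
  (p -> ~p): 0 ≤ 1, so result = 1
  (((q -> p) & p) -> (p -> ~p)): 0 ≤ 1, so result = 1
  ~(((q -> p) & p) -> (p -> ~p)): Gödel ¬ of 1 = 0 (operand ≠ 0)
  (~p | ~(((q -> p) & p) -> (p -> ~p))) = max(1, 0) = 1
All 9 assignments give value 1 — the formula is a G_3-tautology.

1.00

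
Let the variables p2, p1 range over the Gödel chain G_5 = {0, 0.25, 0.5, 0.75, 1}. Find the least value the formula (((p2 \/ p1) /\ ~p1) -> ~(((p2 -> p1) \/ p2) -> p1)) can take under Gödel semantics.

Every assignment gives 1. For instance at p2 = 0, p1 = 0:
  (p2 \/ p1) = max(0, 0) = 0
  ~p1: Gödel ¬ of 0 = 1 (operand is 0)
  ((p2 \/ p1) /\ ~p1) = min(0, 1) = 0
  (p2 -> p1): 0 ≤ 0, so result = 1
  ((p2 -> p1) \/ p2) = max(1, 0) = 1
  (((p2 -> p1) \/ p2) -> p1): 1 > 0, so result = 0
  ~(((p2 -> p1) \/ p2) -> p1): Gödel ¬ of 0 = 1 (operand is 0)
  (((p2 \/ p1) /\ ~p1) -> ~(((p2 -> p1) \/ p2) -> p1)): 0 ≤ 1, so result = 1
All 25 assignments give value 1 — the formula is a G_5-tautology.

1.00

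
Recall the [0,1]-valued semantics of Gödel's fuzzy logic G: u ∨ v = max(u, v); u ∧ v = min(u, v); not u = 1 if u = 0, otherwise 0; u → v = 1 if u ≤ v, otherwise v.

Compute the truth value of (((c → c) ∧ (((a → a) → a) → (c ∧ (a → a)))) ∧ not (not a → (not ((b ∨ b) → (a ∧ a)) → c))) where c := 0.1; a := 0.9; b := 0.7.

0.00

(c → c): 0.1 ≤ 0.1, so result = 1
(a → a): 0.9 ≤ 0.9, so result = 1
((a → a) → a): 1 > 0.9, so result = 0.9
(a → a): 0.9 ≤ 0.9, so result = 1
(c ∧ (a → a)) = min(0.1, 1) = 0.1
(((a → a) → a) → (c ∧ (a → a))): 0.9 > 0.1, so result = 0.1
((c → c) ∧ (((a → a) → a) → (c ∧ (a → a)))) = min(1, 0.1) = 0.1
not a: Gödel ¬ of 0.9 = 0 (operand ≠ 0)
(b ∨ b) = max(0.7, 0.7) = 0.7
(a ∧ a) = min(0.9, 0.9) = 0.9
((b ∨ b) → (a ∧ a)): 0.7 ≤ 0.9, so result = 1
not ((b ∨ b) → (a ∧ a)): Gödel ¬ of 1 = 0 (operand ≠ 0)
(not ((b ∨ b) → (a ∧ a)) → c): 0 ≤ 0.1, so result = 1
(not a → (not ((b ∨ b) → (a ∧ a)) → c)): 0 ≤ 1, so result = 1
not (not a → (not ((b ∨ b) → (a ∧ a)) → c)): Gödel ¬ of 1 = 0 (operand ≠ 0)
(((c → c) ∧ (((a → a) → a) → (c ∧ (a → a)))) ∧ not (not a → (not ((b ∨ b) → (a ∧ a)) → c))) = min(0.1, 0) = 0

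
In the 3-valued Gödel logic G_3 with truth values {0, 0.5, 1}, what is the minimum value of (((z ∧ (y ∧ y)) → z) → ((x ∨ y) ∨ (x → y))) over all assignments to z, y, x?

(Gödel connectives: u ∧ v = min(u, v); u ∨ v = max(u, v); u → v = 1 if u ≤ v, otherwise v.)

0.50

The minimum is attained at z = 0, y = 0, x = 0.5:
  (y ∧ y) = min(0, 0) = 0
  (z ∧ (y ∧ y)) = min(0, 0) = 0
  ((z ∧ (y ∧ y)) → z): 0 ≤ 0, so result = 1
  (x ∨ y) = max(0.5, 0) = 0.5
  (x → y): 0.5 > 0, so result = 0
  ((x ∨ y) ∨ (x → y)) = max(0.5, 0) = 0.5
  (((z ∧ (y ∧ y)) → z) → ((x ∨ y) ∨ (x → y))): 1 > 0.5, so result = 0.5
Checking all 27 assignments confirms none give a value below 0.50.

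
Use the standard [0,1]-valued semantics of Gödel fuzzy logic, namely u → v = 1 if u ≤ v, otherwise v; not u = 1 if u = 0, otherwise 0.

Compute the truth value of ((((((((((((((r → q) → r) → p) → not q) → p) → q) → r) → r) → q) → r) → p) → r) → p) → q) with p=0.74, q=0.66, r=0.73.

0.66

(r → q): 0.73 > 0.66, so result = 0.66
((r → q) → r): 0.66 ≤ 0.73, so result = 1
(((r → q) → r) → p): 1 > 0.74, so result = 0.74
not q: Gödel ¬ of 0.66 = 0 (operand ≠ 0)
((((r → q) → r) → p) → not q): 0.74 > 0, so result = 0
(((((r → q) → r) → p) → not q) → p): 0 ≤ 0.74, so result = 1
((((((r → q) → r) → p) → not q) → p) → q): 1 > 0.66, so result = 0.66
(((((((r → q) → r) → p) → not q) → p) → q) → r): 0.66 ≤ 0.73, so result = 1
((((((((r → q) → r) → p) → not q) → p) → q) → r) → r): 1 > 0.73, so result = 0.73
(((((((((r → q) → r) → p) → not q) → p) → q) → r) → r) → q): 0.73 > 0.66, so result = 0.66
((((((((((r → q) → r) → p) → not q) → p) → q) → r) → r) → q) → r): 0.66 ≤ 0.73, so result = 1
(((((((((((r → q) → r) → p) → not q) → p) → q) → r) → r) → q) → r) → p): 1 > 0.74, so result = 0.74
((((((((((((r → q) → r) → p) → not q) → p) → q) → r) → r) → q) → r) → p) → r): 0.74 > 0.73, so result = 0.73
(((((((((((((r → q) → r) → p) → not q) → p) → q) → r) → r) → q) → r) → p) → r) → p): 0.73 ≤ 0.74, so result = 1
((((((((((((((r → q) → r) → p) → not q) → p) → q) → r) → r) → q) → r) → p) → r) → p) → q): 1 > 0.66, so result = 0.66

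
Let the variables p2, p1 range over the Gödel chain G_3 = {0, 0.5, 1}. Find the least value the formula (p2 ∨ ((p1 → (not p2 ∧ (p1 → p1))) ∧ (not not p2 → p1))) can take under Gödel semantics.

The minimum is attained at p2 = 0.5, p1 = 0:
  not p2: Gödel ¬ of 0.5 = 0 (operand ≠ 0)
  (p1 → p1): 0 ≤ 0, so result = 1
  (not p2 ∧ (p1 → p1)) = min(0, 1) = 0
  (p1 → (not p2 ∧ (p1 → p1))): 0 ≤ 0, so result = 1
  not p2: Gödel ¬ of 0.5 = 0 (operand ≠ 0)
  not not p2: Gödel ¬ of 0 = 1 (operand is 0)
  (not not p2 → p1): 1 > 0, so result = 0
  ((p1 → (not p2 ∧ (p1 → p1))) ∧ (not not p2 → p1)) = min(1, 0) = 0
  (p2 ∨ ((p1 → (not p2 ∧ (p1 → p1))) ∧ (not not p2 → p1))) = max(0.5, 0) = 0.5
Checking all 9 assignments confirms none give a value below 0.50.

0.50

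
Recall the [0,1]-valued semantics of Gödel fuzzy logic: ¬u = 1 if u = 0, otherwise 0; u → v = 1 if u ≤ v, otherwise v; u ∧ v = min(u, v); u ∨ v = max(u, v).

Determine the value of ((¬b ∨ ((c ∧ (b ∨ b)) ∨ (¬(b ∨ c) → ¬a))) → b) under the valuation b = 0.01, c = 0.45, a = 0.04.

0.01

¬b: Gödel ¬ of 0.01 = 0 (operand ≠ 0)
(b ∨ b) = max(0.01, 0.01) = 0.01
(c ∧ (b ∨ b)) = min(0.45, 0.01) = 0.01
(b ∨ c) = max(0.01, 0.45) = 0.45
¬(b ∨ c): Gödel ¬ of 0.45 = 0 (operand ≠ 0)
¬a: Gödel ¬ of 0.04 = 0 (operand ≠ 0)
(¬(b ∨ c) → ¬a): 0 ≤ 0, so result = 1
((c ∧ (b ∨ b)) ∨ (¬(b ∨ c) → ¬a)) = max(0.01, 1) = 1
(¬b ∨ ((c ∧ (b ∨ b)) ∨ (¬(b ∨ c) → ¬a))) = max(0, 1) = 1
((¬b ∨ ((c ∧ (b ∨ b)) ∨ (¬(b ∨ c) → ¬a))) → b): 1 > 0.01, so result = 0.01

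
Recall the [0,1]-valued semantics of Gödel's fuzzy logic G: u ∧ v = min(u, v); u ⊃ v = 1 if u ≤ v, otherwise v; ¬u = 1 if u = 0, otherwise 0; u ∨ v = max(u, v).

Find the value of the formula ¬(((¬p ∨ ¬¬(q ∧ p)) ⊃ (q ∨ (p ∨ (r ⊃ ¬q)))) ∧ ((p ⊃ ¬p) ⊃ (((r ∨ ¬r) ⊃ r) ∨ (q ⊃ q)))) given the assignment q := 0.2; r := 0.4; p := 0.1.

¬p: Gödel ¬ of 0.1 = 0 (operand ≠ 0)
(q ∧ p) = min(0.2, 0.1) = 0.1
¬(q ∧ p): Gödel ¬ of 0.1 = 0 (operand ≠ 0)
¬¬(q ∧ p): Gödel ¬ of 0 = 1 (operand is 0)
(¬p ∨ ¬¬(q ∧ p)) = max(0, 1) = 1
¬q: Gödel ¬ of 0.2 = 0 (operand ≠ 0)
(r ⊃ ¬q): 0.4 > 0, so result = 0
(p ∨ (r ⊃ ¬q)) = max(0.1, 0) = 0.1
(q ∨ (p ∨ (r ⊃ ¬q))) = max(0.2, 0.1) = 0.2
((¬p ∨ ¬¬(q ∧ p)) ⊃ (q ∨ (p ∨ (r ⊃ ¬q)))): 1 > 0.2, so result = 0.2
¬p: Gödel ¬ of 0.1 = 0 (operand ≠ 0)
(p ⊃ ¬p): 0.1 > 0, so result = 0
¬r: Gödel ¬ of 0.4 = 0 (operand ≠ 0)
(r ∨ ¬r) = max(0.4, 0) = 0.4
((r ∨ ¬r) ⊃ r): 0.4 ≤ 0.4, so result = 1
(q ⊃ q): 0.2 ≤ 0.2, so result = 1
(((r ∨ ¬r) ⊃ r) ∨ (q ⊃ q)) = max(1, 1) = 1
((p ⊃ ¬p) ⊃ (((r ∨ ¬r) ⊃ r) ∨ (q ⊃ q))): 0 ≤ 1, so result = 1
(((¬p ∨ ¬¬(q ∧ p)) ⊃ (q ∨ (p ∨ (r ⊃ ¬q)))) ∧ ((p ⊃ ¬p) ⊃ (((r ∨ ¬r) ⊃ r) ∨ (q ⊃ q)))) = min(0.2, 1) = 0.2
¬(((¬p ∨ ¬¬(q ∧ p)) ⊃ (q ∨ (p ∨ (r ⊃ ¬q)))) ∧ ((p ⊃ ¬p) ⊃ (((r ∨ ¬r) ⊃ r) ∨ (q ⊃ q)))): Gödel ¬ of 0.2 = 0 (operand ≠ 0)

0.00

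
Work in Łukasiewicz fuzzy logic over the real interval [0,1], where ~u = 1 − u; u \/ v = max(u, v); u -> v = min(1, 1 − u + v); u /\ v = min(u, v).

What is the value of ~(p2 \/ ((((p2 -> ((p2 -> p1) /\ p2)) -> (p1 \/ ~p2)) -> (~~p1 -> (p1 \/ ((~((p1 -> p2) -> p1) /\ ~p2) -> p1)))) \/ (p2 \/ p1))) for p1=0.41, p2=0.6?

0.00

(p2 -> p1): min(1, 1 − 0.6 + 0.41) = 0.81
((p2 -> p1) /\ p2) = min(0.81, 0.6) = 0.6
(p2 -> ((p2 -> p1) /\ p2)): min(1, 1 − 0.6 + 0.6) = 1
~p2: Łukasiewicz ¬ gives 1 − 0.6 = 0.4
(p1 \/ ~p2) = max(0.41, 0.4) = 0.41
((p2 -> ((p2 -> p1) /\ p2)) -> (p1 \/ ~p2)): min(1, 1 − 1 + 0.41) = 0.41
~p1: Łukasiewicz ¬ gives 1 − 0.41 = 0.59
~~p1: Łukasiewicz ¬ gives 1 − 0.59 = 0.41
(p1 -> p2): min(1, 1 − 0.41 + 0.6) = 1
((p1 -> p2) -> p1): min(1, 1 − 1 + 0.41) = 0.41
~((p1 -> p2) -> p1): Łukasiewicz ¬ gives 1 − 0.41 = 0.59
~p2: Łukasiewicz ¬ gives 1 − 0.6 = 0.4
(~((p1 -> p2) -> p1) /\ ~p2) = min(0.59, 0.4) = 0.4
((~((p1 -> p2) -> p1) /\ ~p2) -> p1): min(1, 1 − 0.4 + 0.41) = 1
(p1 \/ ((~((p1 -> p2) -> p1) /\ ~p2) -> p1)) = max(0.41, 1) = 1
(~~p1 -> (p1 \/ ((~((p1 -> p2) -> p1) /\ ~p2) -> p1))): min(1, 1 − 0.41 + 1) = 1
(((p2 -> ((p2 -> p1) /\ p2)) -> (p1 \/ ~p2)) -> (~~p1 -> (p1 \/ ((~((p1 -> p2) -> p1) /\ ~p2) -> p1)))): min(1, 1 − 0.41 + 1) = 1
(p2 \/ p1) = max(0.6, 0.41) = 0.6
((((p2 -> ((p2 -> p1) /\ p2)) -> (p1 \/ ~p2)) -> (~~p1 -> (p1 \/ ((~((p1 -> p2) -> p1) /\ ~p2) -> p1)))) \/ (p2 \/ p1)) = max(1, 0.6) = 1
(p2 \/ ((((p2 -> ((p2 -> p1) /\ p2)) -> (p1 \/ ~p2)) -> (~~p1 -> (p1 \/ ((~((p1 -> p2) -> p1) /\ ~p2) -> p1)))) \/ (p2 \/ p1))) = max(0.6, 1) = 1
~(p2 \/ ((((p2 -> ((p2 -> p1) /\ p2)) -> (p1 \/ ~p2)) -> (~~p1 -> (p1 \/ ((~((p1 -> p2) -> p1) /\ ~p2) -> p1)))) \/ (p2 \/ p1))): Łukasiewicz ¬ gives 1 − 1 = 0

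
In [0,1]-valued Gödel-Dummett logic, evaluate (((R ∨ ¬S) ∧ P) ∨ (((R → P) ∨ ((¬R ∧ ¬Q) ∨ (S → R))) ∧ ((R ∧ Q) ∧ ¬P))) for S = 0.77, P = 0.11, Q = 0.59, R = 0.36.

0.11

¬S: Gödel ¬ of 0.77 = 0 (operand ≠ 0)
(R ∨ ¬S) = max(0.36, 0) = 0.36
((R ∨ ¬S) ∧ P) = min(0.36, 0.11) = 0.11
(R → P): 0.36 > 0.11, so result = 0.11
¬R: Gödel ¬ of 0.36 = 0 (operand ≠ 0)
¬Q: Gödel ¬ of 0.59 = 0 (operand ≠ 0)
(¬R ∧ ¬Q) = min(0, 0) = 0
(S → R): 0.77 > 0.36, so result = 0.36
((¬R ∧ ¬Q) ∨ (S → R)) = max(0, 0.36) = 0.36
((R → P) ∨ ((¬R ∧ ¬Q) ∨ (S → R))) = max(0.11, 0.36) = 0.36
(R ∧ Q) = min(0.36, 0.59) = 0.36
¬P: Gödel ¬ of 0.11 = 0 (operand ≠ 0)
((R ∧ Q) ∧ ¬P) = min(0.36, 0) = 0
(((R → P) ∨ ((¬R ∧ ¬Q) ∨ (S → R))) ∧ ((R ∧ Q) ∧ ¬P)) = min(0.36, 0) = 0
(((R ∨ ¬S) ∧ P) ∨ (((R → P) ∨ ((¬R ∧ ¬Q) ∨ (S → R))) ∧ ((R ∧ Q) ∧ ¬P))) = max(0.11, 0) = 0.11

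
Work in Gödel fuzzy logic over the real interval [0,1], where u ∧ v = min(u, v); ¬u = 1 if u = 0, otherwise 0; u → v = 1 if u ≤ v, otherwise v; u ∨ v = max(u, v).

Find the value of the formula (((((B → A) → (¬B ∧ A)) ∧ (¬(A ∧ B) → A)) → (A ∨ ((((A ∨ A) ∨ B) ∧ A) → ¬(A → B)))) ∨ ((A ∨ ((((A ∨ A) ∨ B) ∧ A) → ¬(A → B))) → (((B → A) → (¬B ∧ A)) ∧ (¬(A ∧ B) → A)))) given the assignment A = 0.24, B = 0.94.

1.00

(B → A): 0.94 > 0.24, so result = 0.24
¬B: Gödel ¬ of 0.94 = 0 (operand ≠ 0)
(¬B ∧ A) = min(0, 0.24) = 0
((B → A) → (¬B ∧ A)): 0.24 > 0, so result = 0
(A ∧ B) = min(0.24, 0.94) = 0.24
¬(A ∧ B): Gödel ¬ of 0.24 = 0 (operand ≠ 0)
(¬(A ∧ B) → A): 0 ≤ 0.24, so result = 1
(((B → A) → (¬B ∧ A)) ∧ (¬(A ∧ B) → A)) = min(0, 1) = 0
(A ∨ A) = max(0.24, 0.24) = 0.24
((A ∨ A) ∨ B) = max(0.24, 0.94) = 0.94
(((A ∨ A) ∨ B) ∧ A) = min(0.94, 0.24) = 0.24
(A → B): 0.24 ≤ 0.94, so result = 1
¬(A → B): Gödel ¬ of 1 = 0 (operand ≠ 0)
((((A ∨ A) ∨ B) ∧ A) → ¬(A → B)): 0.24 > 0, so result = 0
(A ∨ ((((A ∨ A) ∨ B) ∧ A) → ¬(A → B))) = max(0.24, 0) = 0.24
((((B → A) → (¬B ∧ A)) ∧ (¬(A ∧ B) → A)) → (A ∨ ((((A ∨ A) ∨ B) ∧ A) → ¬(A → B)))): 0 ≤ 0.24, so result = 1
(A ∨ A) = max(0.24, 0.24) = 0.24
((A ∨ A) ∨ B) = max(0.24, 0.94) = 0.94
(((A ∨ A) ∨ B) ∧ A) = min(0.94, 0.24) = 0.24
(A → B): 0.24 ≤ 0.94, so result = 1
¬(A → B): Gödel ¬ of 1 = 0 (operand ≠ 0)
((((A ∨ A) ∨ B) ∧ A) → ¬(A → B)): 0.24 > 0, so result = 0
(A ∨ ((((A ∨ A) ∨ B) ∧ A) → ¬(A → B))) = max(0.24, 0) = 0.24
(B → A): 0.94 > 0.24, so result = 0.24
¬B: Gödel ¬ of 0.94 = 0 (operand ≠ 0)
(¬B ∧ A) = min(0, 0.24) = 0
((B → A) → (¬B ∧ A)): 0.24 > 0, so result = 0
(A ∧ B) = min(0.24, 0.94) = 0.24
¬(A ∧ B): Gödel ¬ of 0.24 = 0 (operand ≠ 0)
(¬(A ∧ B) → A): 0 ≤ 0.24, so result = 1
(((B → A) → (¬B ∧ A)) ∧ (¬(A ∧ B) → A)) = min(0, 1) = 0
((A ∨ ((((A ∨ A) ∨ B) ∧ A) → ¬(A → B))) → (((B → A) → (¬B ∧ A)) ∧ (¬(A ∧ B) → A))): 0.24 > 0, so result = 0
(((((B → A) → (¬B ∧ A)) ∧ (¬(A ∧ B) → A)) → (A ∨ ((((A ∨ A) ∨ B) ∧ A) → ¬(A → B)))) ∨ ((A ∨ ((((A ∨ A) ∨ B) ∧ A) → ¬(A → B))) → (((B → A) → (¬B ∧ A)) ∧ (¬(A ∧ B) → A)))) = max(1, 0) = 1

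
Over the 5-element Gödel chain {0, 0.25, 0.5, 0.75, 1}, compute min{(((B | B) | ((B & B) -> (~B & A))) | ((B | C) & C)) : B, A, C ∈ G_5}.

0.25

The minimum is attained at B = 0.25, A = 0, C = 0:
  (B | B) = max(0.25, 0.25) = 0.25
  (B & B) = min(0.25, 0.25) = 0.25
  ~B: Gödel ¬ of 0.25 = 0 (operand ≠ 0)
  (~B & A) = min(0, 0) = 0
  ((B & B) -> (~B & A)): 0.25 > 0, so result = 0
  ((B | B) | ((B & B) -> (~B & A))) = max(0.25, 0) = 0.25
  (B | C) = max(0.25, 0) = 0.25
  ((B | C) & C) = min(0.25, 0) = 0
  (((B | B) | ((B & B) -> (~B & A))) | ((B | C) & C)) = max(0.25, 0) = 0.25
Checking all 125 assignments confirms none give a value below 0.25.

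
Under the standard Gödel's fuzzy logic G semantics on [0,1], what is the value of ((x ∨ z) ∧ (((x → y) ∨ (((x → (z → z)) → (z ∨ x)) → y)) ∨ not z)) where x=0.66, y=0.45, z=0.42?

0.45

(x ∨ z) = max(0.66, 0.42) = 0.66
(x → y): 0.66 > 0.45, so result = 0.45
(z → z): 0.42 ≤ 0.42, so result = 1
(x → (z → z)): 0.66 ≤ 1, so result = 1
(z ∨ x) = max(0.42, 0.66) = 0.66
((x → (z → z)) → (z ∨ x)): 1 > 0.66, so result = 0.66
(((x → (z → z)) → (z ∨ x)) → y): 0.66 > 0.45, so result = 0.45
((x → y) ∨ (((x → (z → z)) → (z ∨ x)) → y)) = max(0.45, 0.45) = 0.45
not z: Gödel ¬ of 0.42 = 0 (operand ≠ 0)
(((x → y) ∨ (((x → (z → z)) → (z ∨ x)) → y)) ∨ not z) = max(0.45, 0) = 0.45
((x ∨ z) ∧ (((x → y) ∨ (((x → (z → z)) → (z ∨ x)) → y)) ∨ not z)) = min(0.66, 0.45) = 0.45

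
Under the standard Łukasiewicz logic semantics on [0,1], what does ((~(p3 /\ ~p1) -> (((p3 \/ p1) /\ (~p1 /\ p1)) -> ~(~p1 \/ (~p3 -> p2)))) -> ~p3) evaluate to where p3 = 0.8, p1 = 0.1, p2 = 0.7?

~p1: Łukasiewicz ¬ gives 1 − 0.1 = 0.9
(p3 /\ ~p1) = min(0.8, 0.9) = 0.8
~(p3 /\ ~p1): Łukasiewicz ¬ gives 1 − 0.8 = 0.2
(p3 \/ p1) = max(0.8, 0.1) = 0.8
~p1: Łukasiewicz ¬ gives 1 − 0.1 = 0.9
(~p1 /\ p1) = min(0.9, 0.1) = 0.1
((p3 \/ p1) /\ (~p1 /\ p1)) = min(0.8, 0.1) = 0.1
~p1: Łukasiewicz ¬ gives 1 − 0.1 = 0.9
~p3: Łukasiewicz ¬ gives 1 − 0.8 = 0.2
(~p3 -> p2): min(1, 1 − 0.2 + 0.7) = 1
(~p1 \/ (~p3 -> p2)) = max(0.9, 1) = 1
~(~p1 \/ (~p3 -> p2)): Łukasiewicz ¬ gives 1 − 1 = 0
(((p3 \/ p1) /\ (~p1 /\ p1)) -> ~(~p1 \/ (~p3 -> p2))): min(1, 1 − 0.1 + 0) = 0.9
(~(p3 /\ ~p1) -> (((p3 \/ p1) /\ (~p1 /\ p1)) -> ~(~p1 \/ (~p3 -> p2)))): min(1, 1 − 0.2 + 0.9) = 1
~p3: Łukasiewicz ¬ gives 1 − 0.8 = 0.2
((~(p3 /\ ~p1) -> (((p3 \/ p1) /\ (~p1 /\ p1)) -> ~(~p1 \/ (~p3 -> p2)))) -> ~p3): min(1, 1 − 1 + 0.2) = 0.2

0.20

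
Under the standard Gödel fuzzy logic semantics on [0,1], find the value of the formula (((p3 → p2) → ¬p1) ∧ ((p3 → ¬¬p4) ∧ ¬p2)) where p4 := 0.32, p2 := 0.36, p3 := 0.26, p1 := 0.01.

0.00

(p3 → p2): 0.26 ≤ 0.36, so result = 1
¬p1: Gödel ¬ of 0.01 = 0 (operand ≠ 0)
((p3 → p2) → ¬p1): 1 > 0, so result = 0
¬p4: Gödel ¬ of 0.32 = 0 (operand ≠ 0)
¬¬p4: Gödel ¬ of 0 = 1 (operand is 0)
(p3 → ¬¬p4): 0.26 ≤ 1, so result = 1
¬p2: Gödel ¬ of 0.36 = 0 (operand ≠ 0)
((p3 → ¬¬p4) ∧ ¬p2) = min(1, 0) = 0
(((p3 → p2) → ¬p1) ∧ ((p3 → ¬¬p4) ∧ ¬p2)) = min(0, 0) = 0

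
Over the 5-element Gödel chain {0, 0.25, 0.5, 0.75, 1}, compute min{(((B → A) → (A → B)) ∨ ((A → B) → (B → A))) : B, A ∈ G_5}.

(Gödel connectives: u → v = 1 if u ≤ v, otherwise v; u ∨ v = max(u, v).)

1.00

Every assignment gives 1. For instance at B = 0, A = 0:
  (B → A): 0 ≤ 0, so result = 1
  (A → B): 0 ≤ 0, so result = 1
  ((B → A) → (A → B)): 1 ≤ 1, so result = 1
  (A → B): 0 ≤ 0, so result = 1
  (B → A): 0 ≤ 0, so result = 1
  ((A → B) → (B → A)): 1 ≤ 1, so result = 1
  (((B → A) → (A → B)) ∨ ((A → B) → (B → A))) = max(1, 1) = 1
All 25 assignments give value 1 — the formula is a G_5-tautology.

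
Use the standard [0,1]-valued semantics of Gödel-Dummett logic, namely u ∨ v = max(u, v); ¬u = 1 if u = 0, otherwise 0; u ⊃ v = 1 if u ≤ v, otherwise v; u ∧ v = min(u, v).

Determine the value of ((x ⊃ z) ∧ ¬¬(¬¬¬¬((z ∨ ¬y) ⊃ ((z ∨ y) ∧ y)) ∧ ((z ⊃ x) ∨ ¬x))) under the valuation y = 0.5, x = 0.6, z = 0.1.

(x ⊃ z): 0.6 > 0.1, so result = 0.1
¬y: Gödel ¬ of 0.5 = 0 (operand ≠ 0)
(z ∨ ¬y) = max(0.1, 0) = 0.1
(z ∨ y) = max(0.1, 0.5) = 0.5
((z ∨ y) ∧ y) = min(0.5, 0.5) = 0.5
((z ∨ ¬y) ⊃ ((z ∨ y) ∧ y)): 0.1 ≤ 0.5, so result = 1
¬((z ∨ ¬y) ⊃ ((z ∨ y) ∧ y)): Gödel ¬ of 1 = 0 (operand ≠ 0)
¬¬((z ∨ ¬y) ⊃ ((z ∨ y) ∧ y)): Gödel ¬ of 0 = 1 (operand is 0)
¬¬¬((z ∨ ¬y) ⊃ ((z ∨ y) ∧ y)): Gödel ¬ of 1 = 0 (operand ≠ 0)
¬¬¬¬((z ∨ ¬y) ⊃ ((z ∨ y) ∧ y)): Gödel ¬ of 0 = 1 (operand is 0)
(z ⊃ x): 0.1 ≤ 0.6, so result = 1
¬x: Gödel ¬ of 0.6 = 0 (operand ≠ 0)
((z ⊃ x) ∨ ¬x) = max(1, 0) = 1
(¬¬¬¬((z ∨ ¬y) ⊃ ((z ∨ y) ∧ y)) ∧ ((z ⊃ x) ∨ ¬x)) = min(1, 1) = 1
¬(¬¬¬¬((z ∨ ¬y) ⊃ ((z ∨ y) ∧ y)) ∧ ((z ⊃ x) ∨ ¬x)): Gödel ¬ of 1 = 0 (operand ≠ 0)
¬¬(¬¬¬¬((z ∨ ¬y) ⊃ ((z ∨ y) ∧ y)) ∧ ((z ⊃ x) ∨ ¬x)): Gödel ¬ of 0 = 1 (operand is 0)
((x ⊃ z) ∧ ¬¬(¬¬¬¬((z ∨ ¬y) ⊃ ((z ∨ y) ∧ y)) ∧ ((z ⊃ x) ∨ ¬x))) = min(0.1, 1) = 0.1

0.10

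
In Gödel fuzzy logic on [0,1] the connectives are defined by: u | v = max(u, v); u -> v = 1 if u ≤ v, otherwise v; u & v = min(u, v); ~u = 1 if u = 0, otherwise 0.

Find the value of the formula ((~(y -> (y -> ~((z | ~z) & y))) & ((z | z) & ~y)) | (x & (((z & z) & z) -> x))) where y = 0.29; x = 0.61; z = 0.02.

0.61

~z: Gödel ¬ of 0.02 = 0 (operand ≠ 0)
(z | ~z) = max(0.02, 0) = 0.02
((z | ~z) & y) = min(0.02, 0.29) = 0.02
~((z | ~z) & y): Gödel ¬ of 0.02 = 0 (operand ≠ 0)
(y -> ~((z | ~z) & y)): 0.29 > 0, so result = 0
(y -> (y -> ~((z | ~z) & y))): 0.29 > 0, so result = 0
~(y -> (y -> ~((z | ~z) & y))): Gödel ¬ of 0 = 1 (operand is 0)
(z | z) = max(0.02, 0.02) = 0.02
~y: Gödel ¬ of 0.29 = 0 (operand ≠ 0)
((z | z) & ~y) = min(0.02, 0) = 0
(~(y -> (y -> ~((z | ~z) & y))) & ((z | z) & ~y)) = min(1, 0) = 0
(z & z) = min(0.02, 0.02) = 0.02
((z & z) & z) = min(0.02, 0.02) = 0.02
(((z & z) & z) -> x): 0.02 ≤ 0.61, so result = 1
(x & (((z & z) & z) -> x)) = min(0.61, 1) = 0.61
((~(y -> (y -> ~((z | ~z) & y))) & ((z | z) & ~y)) | (x & (((z & z) & z) -> x))) = max(0, 0.61) = 0.61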